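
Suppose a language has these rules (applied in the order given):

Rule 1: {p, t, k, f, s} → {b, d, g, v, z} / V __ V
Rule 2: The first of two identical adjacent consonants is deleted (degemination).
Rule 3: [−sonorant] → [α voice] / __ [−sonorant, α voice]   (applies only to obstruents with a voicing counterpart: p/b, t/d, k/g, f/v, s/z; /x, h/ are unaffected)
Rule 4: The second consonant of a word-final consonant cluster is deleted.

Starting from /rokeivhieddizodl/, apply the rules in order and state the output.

Rule 1 (intervocalic voicing): /k/ is a voiceless obstruent between vowels /o/ and /e/, so it voices to [g]. /rokeivhieddizodl/ → rogeivhieddizodl.
Rule 2 (degemination): /dd/ is a geminate; the first /d/ deletes. /rogeivhieddizodl/ → rogeivhiedizodl.
Rule 3 (regressive voicing assimilation): /v/ precedes the voiceless obstruent /h/, so it devoices to [f] by assimilation. /rogeivhiedizodl/ → rogeifhiedizodl.
Rule 4 (final cluster simplification): /l/ is the second consonant of a word-final cluster /dl/, so it deletes. /rogeifhiedizodl/ → rogeifhiedizod.

rogeifhiedizod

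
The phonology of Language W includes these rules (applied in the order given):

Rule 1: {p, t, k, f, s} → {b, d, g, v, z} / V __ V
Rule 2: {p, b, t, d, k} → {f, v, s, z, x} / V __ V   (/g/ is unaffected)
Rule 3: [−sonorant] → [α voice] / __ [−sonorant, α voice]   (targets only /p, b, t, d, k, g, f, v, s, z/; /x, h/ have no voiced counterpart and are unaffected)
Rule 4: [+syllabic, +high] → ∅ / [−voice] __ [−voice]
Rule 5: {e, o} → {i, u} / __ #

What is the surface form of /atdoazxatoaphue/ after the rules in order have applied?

addoasxazoaphui

Rule 1 (intervocalic voicing): /t/ is a voiceless obstruent between vowels /a/ and /o/, so it voices to [d]. /atdoazxatoaphue/ → atdoazxadoaphue.
Rule 2 (intervocalic spirantization): /d/ is a stop between vowels /a/ and /o/, so it spirantizes to the fricative [z]. /atdoazxadoaphue/ → atdoazxazoaphue.
Rule 3 (regressive voicing assimilation): /t/ precedes the voiced obstruent /d/, so it voices to [d] by assimilation. /z/ precedes the voiceless obstruent /x/, so it devoices to [s] by assimilation. /atdoazxazoaphue/ → addoasxazoaphue.
Rule 4 (high vowel syncope): no segment meets the environment; /addoasxazoaphue/ is unchanged.
Rule 5 (final vowel raising): /e/ is a mid vowel in word-final position, so it raises to [i]. /addoasxazoaphue/ → addoasxazoaphui.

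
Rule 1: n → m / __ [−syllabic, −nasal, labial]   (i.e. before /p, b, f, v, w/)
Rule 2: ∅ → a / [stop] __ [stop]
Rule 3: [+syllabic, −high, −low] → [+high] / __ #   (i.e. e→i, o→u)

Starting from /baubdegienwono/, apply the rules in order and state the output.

Rule 1 (nasal place assimilation): /n/ precedes the labial consonant /w/, so it assimilates in place to [m]. /baubdegienwono/ → baubdegiemwono.
Rule 2 (stop-cluster a-epenthesis): /b/ and /d/ form a stop–stop cluster, so [a] is inserted between them. /baubdegiemwono/ → baubadegiemwono.
Rule 3 (final vowel raising): /o/ is a mid vowel in word-final position, so it raises to [u]. /baubadegiemwono/ → baubadegiemwonu.

baubadegiemwonu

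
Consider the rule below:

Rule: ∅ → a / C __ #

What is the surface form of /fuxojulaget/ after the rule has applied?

fuxojulageta

the form ends in the consonant /t/, so [a] is inserted word-finally.
Surface form: [fuxojulageta].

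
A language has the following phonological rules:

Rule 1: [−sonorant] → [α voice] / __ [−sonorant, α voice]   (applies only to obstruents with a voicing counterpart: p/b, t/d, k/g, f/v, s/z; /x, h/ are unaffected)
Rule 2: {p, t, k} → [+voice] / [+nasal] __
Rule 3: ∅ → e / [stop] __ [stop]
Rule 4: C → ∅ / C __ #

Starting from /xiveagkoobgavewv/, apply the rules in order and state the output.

Rule 1 (regressive voicing assimilation): /g/ precedes the voiceless obstruent /k/, so it devoices to [k] by assimilation. /xiveagkoobgavewv/ → xiveakkoobgavewv.
Rule 2 (post-nasal voicing): no segment meets the environment; /xiveakkoobgavewv/ is unchanged.
Rule 3 (stop-cluster e-epenthesis): /k/ and /k/ form a stop–stop cluster, so [e] is inserted between them. /b/ and /g/ form a stop–stop cluster, so [e] is inserted between them. /xiveakkoobgavewv/ → xiveakekoobegavewv.
Rule 4 (final cluster simplification): /v/ is the second consonant of a word-final cluster /wv/, so it deletes. /xiveakekoobegavewv/ → xiveakekoobegavew.

xiveakekoobegavew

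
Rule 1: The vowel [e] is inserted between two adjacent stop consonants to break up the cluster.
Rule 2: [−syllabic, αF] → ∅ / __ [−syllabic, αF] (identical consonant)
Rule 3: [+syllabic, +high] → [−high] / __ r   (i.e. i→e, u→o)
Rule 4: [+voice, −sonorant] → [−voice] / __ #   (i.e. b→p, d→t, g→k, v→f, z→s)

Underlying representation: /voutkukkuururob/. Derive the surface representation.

voutekukekuororop

Rule 1 (stop-cluster e-epenthesis): /t/ and /k/ form a stop–stop cluster, so [e] is inserted between them. /k/ and /k/ form a stop–stop cluster, so [e] is inserted between them. /voutkukkuururob/ → voutekukekuururob.
Rule 2 (degemination): no segment meets the environment; /voutekukekuururob/ is unchanged.
Rule 3 (pre-rhotic lowering): /u/ is a high vowel immediately before /r/, so it lowers to [o]. /u/ is a high vowel immediately before /r/, so it lowers to [o]. /voutekukekuururob/ → voutekukekuororob.
Rule 4 (final devoicing): /b/ is a voiced obstruent in word-final position, so it devoices to [p]. /voutekukekuororob/ → voutekukekuororop.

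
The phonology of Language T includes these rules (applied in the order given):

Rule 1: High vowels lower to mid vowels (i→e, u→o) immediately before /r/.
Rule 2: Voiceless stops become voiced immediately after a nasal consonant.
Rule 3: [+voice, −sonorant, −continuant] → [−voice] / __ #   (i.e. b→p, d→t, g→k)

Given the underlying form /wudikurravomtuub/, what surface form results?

wudikorravomduup

Rule 1 (pre-rhotic lowering): /u/ is a high vowel immediately before /r/, so it lowers to [o]. /wudikurravomtuub/ → wudikorravomtuub.
Rule 2 (post-nasal voicing): /t/ is a voiceless stop immediately after the nasal /m/, so it voices to [d]. /wudikorravomtuub/ → wudikorravomduub.
Rule 3 (final devoicing): /b/ is a voiced stop in word-final position, so it devoices to [p]. /wudikorravomduub/ → wudikorravomduup.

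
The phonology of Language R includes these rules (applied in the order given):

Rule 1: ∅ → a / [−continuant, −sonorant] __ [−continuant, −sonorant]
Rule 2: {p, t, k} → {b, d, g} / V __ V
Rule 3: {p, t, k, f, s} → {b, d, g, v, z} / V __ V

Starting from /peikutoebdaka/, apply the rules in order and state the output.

Rule 1 (stop-cluster a-epenthesis): /b/ and /d/ form a stop–stop cluster, so [a] is inserted between them. /peikutoebdaka/ → peikutoebadaka.
Rule 2 (intervocalic voicing): /k/ is a voiceless stop between vowels /i/ and /u/, so it voices to [g]. /t/ is a voiceless stop between vowels /u/ and /o/, so it voices to [d]. /k/ is a voiceless stop between vowels /a/ and /a/, so it voices to [g]. /peikutoebadaka/ → peigudoebadaga.
Rule 3 (intervocalic voicing): no segment meets the environment; /peigudoebadaga/ is unchanged.

peigudoebadaga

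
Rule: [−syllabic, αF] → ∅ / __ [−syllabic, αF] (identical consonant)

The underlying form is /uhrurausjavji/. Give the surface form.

uhrurausjavji

No segment of /uhrurausjavji/ meets the structural description of the rule, so the form surfaces unchanged.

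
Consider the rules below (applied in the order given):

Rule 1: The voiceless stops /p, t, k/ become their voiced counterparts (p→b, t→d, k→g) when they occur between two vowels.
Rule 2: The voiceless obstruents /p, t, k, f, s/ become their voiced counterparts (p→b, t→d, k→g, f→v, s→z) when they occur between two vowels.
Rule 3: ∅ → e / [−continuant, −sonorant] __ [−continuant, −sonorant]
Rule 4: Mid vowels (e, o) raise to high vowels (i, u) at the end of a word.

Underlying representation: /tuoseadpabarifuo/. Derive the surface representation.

tuozeadepabarivuu

Rule 1 (intervocalic voicing): no segment meets the environment; /tuoseadpabarifuo/ is unchanged.
Rule 2 (intervocalic voicing): /s/ is a voiceless obstruent between vowels /o/ and /e/, so it voices to [z]. /f/ is a voiceless obstruent between vowels /i/ and /u/, so it voices to [v]. /tuoseadpabarifuo/ → tuozeadpabarivuo.
Rule 3 (stop-cluster e-epenthesis): /d/ and /p/ form a stop–stop cluster, so [e] is inserted between them. /tuozeadpabarivuo/ → tuozeadepabarivuo.
Rule 4 (final vowel raising): /o/ is a mid vowel in word-final position, so it raises to [u]. /tuozeadepabarivuo/ → tuozeadepabarivuu.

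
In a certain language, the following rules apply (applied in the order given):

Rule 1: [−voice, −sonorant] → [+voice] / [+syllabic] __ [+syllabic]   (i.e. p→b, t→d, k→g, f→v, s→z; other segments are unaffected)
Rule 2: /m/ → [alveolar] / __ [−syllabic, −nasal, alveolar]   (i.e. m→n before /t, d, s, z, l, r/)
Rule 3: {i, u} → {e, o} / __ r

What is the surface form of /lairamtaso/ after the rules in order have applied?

Rule 1 (intervocalic voicing): /s/ is a voiceless obstruent between vowels /a/ and /o/, so it voices to [z]. /lairamtaso/ → lairamtazo.
Rule 2 (nasal place assimilation): /m/ precedes the alveolar consonant /t/, so it assimilates in place to [n]. /lairamtazo/ → lairantazo.
Rule 3 (pre-rhotic lowering): /i/ is a high vowel immediately before /r/, so it lowers to [e]. /lairantazo/ → laerantazo.

laerantazo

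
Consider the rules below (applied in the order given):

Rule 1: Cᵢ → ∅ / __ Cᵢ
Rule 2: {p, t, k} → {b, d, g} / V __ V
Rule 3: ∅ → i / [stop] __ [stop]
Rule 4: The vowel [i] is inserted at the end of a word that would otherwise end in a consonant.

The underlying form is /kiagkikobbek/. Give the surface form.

Rule 1 (degemination): /bb/ is a geminate; the first /b/ deletes. /kiagkikobbek/ → kiagkikobek.
Rule 2 (intervocalic voicing): /k/ is a voiceless stop between vowels /i/ and /o/, so it voices to [g]. /kiagkikobek/ → kiagkigobek.
Rule 3 (stop-cluster i-epenthesis): /g/ and /k/ form a stop–stop cluster, so [i] is inserted between them. /kiagkigobek/ → kiagikigobek.
Rule 4 (final i-epenthesis): the form ends in the consonant /k/, so [i] is inserted word-finally. /kiagikigobek/ → kiagikigobeki.

kiagikigobeki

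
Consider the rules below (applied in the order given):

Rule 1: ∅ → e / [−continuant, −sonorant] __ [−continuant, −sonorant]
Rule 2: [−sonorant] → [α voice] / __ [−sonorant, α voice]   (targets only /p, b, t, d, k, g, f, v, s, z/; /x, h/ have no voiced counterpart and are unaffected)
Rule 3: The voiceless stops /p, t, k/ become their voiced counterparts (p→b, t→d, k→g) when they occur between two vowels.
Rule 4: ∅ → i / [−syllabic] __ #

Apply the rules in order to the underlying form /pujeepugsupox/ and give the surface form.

Rule 1 (stop-cluster e-epenthesis): no segment meets the environment; /pujeepugsupox/ is unchanged.
Rule 2 (regressive voicing assimilation): /g/ precedes the voiceless obstruent /s/, so it devoices to [k] by assimilation. /pujeepugsupox/ → pujeepuksupox.
Rule 3 (intervocalic voicing): /p/ is a voiceless stop between vowels /e/ and /u/, so it voices to [b]. /p/ is a voiceless stop between vowels /u/ and /o/, so it voices to [b]. /pujeepuksupox/ → pujeebuksubox.
Rule 4 (final i-epenthesis): the form ends in the consonant /x/, so [i] is inserted word-finally. /pujeebuksubox/ → pujeebuksuboxi.

pujeebuksuboxi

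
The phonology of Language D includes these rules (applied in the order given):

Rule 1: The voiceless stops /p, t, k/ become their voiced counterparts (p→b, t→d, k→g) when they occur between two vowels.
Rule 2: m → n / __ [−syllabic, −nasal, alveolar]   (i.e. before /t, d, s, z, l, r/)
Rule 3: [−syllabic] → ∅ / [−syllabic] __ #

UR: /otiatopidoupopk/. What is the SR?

Rule 1 (intervocalic voicing): /t/ is a voiceless stop between vowels /o/ and /i/, so it voices to [d]. /t/ is a voiceless stop between vowels /a/ and /o/, so it voices to [d]. /p/ is a voiceless stop between vowels /o/ and /i/, so it voices to [b]. /p/ is a voiceless stop between vowels /u/ and /o/, so it voices to [b]. /otiatopidoupopk/ → odiadobidoubopk.
Rule 2 (nasal place assimilation): no segment meets the environment; /odiadobidoubopk/ is unchanged.
Rule 3 (final cluster simplification): /k/ is the second consonant of a word-final cluster /pk/, so it deletes. /odiadobidoubopk/ → odiadobidoubop.

odiadobidoubop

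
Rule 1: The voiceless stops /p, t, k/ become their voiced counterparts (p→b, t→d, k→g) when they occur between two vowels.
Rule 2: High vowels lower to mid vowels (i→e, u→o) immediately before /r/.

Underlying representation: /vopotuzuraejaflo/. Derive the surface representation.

Rule 1 (intervocalic voicing): /p/ is a voiceless stop between vowels /o/ and /o/, so it voices to [b]. /t/ is a voiceless stop between vowels /o/ and /u/, so it voices to [d]. /vopotuzuraejaflo/ → voboduzuraejaflo.
Rule 2 (pre-rhotic lowering): /u/ is a high vowel immediately before /r/, so it lowers to [o]. /voboduzuraejaflo/ → voboduzoraejaflo.

voboduzoraejaflo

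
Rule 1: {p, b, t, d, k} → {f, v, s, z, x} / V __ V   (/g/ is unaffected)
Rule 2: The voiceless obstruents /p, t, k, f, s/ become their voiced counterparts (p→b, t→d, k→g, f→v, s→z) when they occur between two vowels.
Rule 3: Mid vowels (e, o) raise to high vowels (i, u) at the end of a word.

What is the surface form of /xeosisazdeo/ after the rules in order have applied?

xeozizazdeu

Rule 1 (intervocalic spirantization): no segment meets the environment; /xeosisazdeo/ is unchanged.
Rule 2 (intervocalic voicing): /s/ is a voiceless obstruent between vowels /o/ and /i/, so it voices to [z]. /s/ is a voiceless obstruent between vowels /i/ and /a/, so it voices to [z]. /xeosisazdeo/ → xeozizazdeo.
Rule 3 (final vowel raising): /o/ is a mid vowel in word-final position, so it raises to [u]. /xeozizazdeo/ → xeozizazdeu.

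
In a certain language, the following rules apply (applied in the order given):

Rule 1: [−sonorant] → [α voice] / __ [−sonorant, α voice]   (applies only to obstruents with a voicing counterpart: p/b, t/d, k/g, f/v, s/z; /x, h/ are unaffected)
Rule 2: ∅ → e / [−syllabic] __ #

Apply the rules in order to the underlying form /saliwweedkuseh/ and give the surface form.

Rule 1 (regressive voicing assimilation): /d/ precedes the voiceless obstruent /k/, so it devoices to [t] by assimilation. /saliwweedkuseh/ → saliwweetkuseh.
Rule 2 (final e-epenthesis): the form ends in the consonant /h/, so [e] is inserted word-finally. /saliwweetkuseh/ → saliwweetkusehe.

saliwweetkusehe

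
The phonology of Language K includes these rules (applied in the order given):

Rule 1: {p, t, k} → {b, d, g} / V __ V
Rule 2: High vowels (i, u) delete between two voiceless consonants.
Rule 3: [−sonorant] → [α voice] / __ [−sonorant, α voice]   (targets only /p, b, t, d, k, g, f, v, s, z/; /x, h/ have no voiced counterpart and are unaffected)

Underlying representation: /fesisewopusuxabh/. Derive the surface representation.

Rule 1 (intervocalic voicing): /p/ is a voiceless stop between vowels /o/ and /u/, so it voices to [b]. /fesisewopusuxabh/ → fesisewobusuxabh.
Rule 2 (high vowel syncope): /i/ is a high vowel flanked by voiceless consonants /s/ and /s/, so it deletes. /u/ is a high vowel flanked by voiceless consonants /s/ and /x/, so it deletes. /fesisewobusuxabh/ → fessewobusxabh.
Rule 3 (regressive voicing assimilation): /b/ precedes the voiceless obstruent /h/, so it devoices to [p] by assimilation. /fessewobusxabh/ → fessewobusxaph.

fessewobusxaph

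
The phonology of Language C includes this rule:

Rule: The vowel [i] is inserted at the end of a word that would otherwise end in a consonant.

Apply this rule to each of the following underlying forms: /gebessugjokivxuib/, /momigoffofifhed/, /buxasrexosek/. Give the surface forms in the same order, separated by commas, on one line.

/gebessugjokivxuib/: the form ends in the consonant /b/, so [i] is inserted word-finally. → [gebessugjokivxuibi].
/momigoffofifhed/: the form ends in the consonant /d/, so [i] is inserted word-finally. → [momigoffofifhedi].
/buxasrexosek/: the form ends in the consonant /k/, so [i] is inserted word-finally. → [buxasrexoseki].

gebessugjokivxuibi, momigoffofifhedi, buxasrexoseki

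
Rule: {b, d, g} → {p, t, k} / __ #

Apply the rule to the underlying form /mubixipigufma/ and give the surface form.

No segment of /mubixipigufma/ meets the structural description of the rule, so the form surfaces unchanged.

mubixipigufma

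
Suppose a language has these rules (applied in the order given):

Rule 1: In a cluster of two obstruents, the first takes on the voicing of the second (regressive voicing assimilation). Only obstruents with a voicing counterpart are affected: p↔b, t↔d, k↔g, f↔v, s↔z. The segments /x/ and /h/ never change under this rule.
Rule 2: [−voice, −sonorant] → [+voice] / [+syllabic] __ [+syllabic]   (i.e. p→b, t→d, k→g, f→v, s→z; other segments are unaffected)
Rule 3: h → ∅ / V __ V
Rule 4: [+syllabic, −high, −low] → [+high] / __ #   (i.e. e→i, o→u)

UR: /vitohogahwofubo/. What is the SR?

vidoogahwovubu

Rule 1 (regressive voicing assimilation): no segment meets the environment; /vitohogahwofubo/ is unchanged.
Rule 2 (intervocalic voicing): /t/ is a voiceless obstruent between vowels /i/ and /o/, so it voices to [d]. /f/ is a voiceless obstruent between vowels /o/ and /u/, so it voices to [v]. /vitohogahwofubo/ → vidohogahwovubo.
Rule 3 (intervocalic h-deletion): /h/ occurs between vowels /o/ and /o/, so it deletes. /vidohogahwovubo/ → vidoogahwovubo.
Rule 4 (final vowel raising): /o/ is a mid vowel in word-final position, so it raises to [u]. /vidoogahwovubo/ → vidoogahwovubu.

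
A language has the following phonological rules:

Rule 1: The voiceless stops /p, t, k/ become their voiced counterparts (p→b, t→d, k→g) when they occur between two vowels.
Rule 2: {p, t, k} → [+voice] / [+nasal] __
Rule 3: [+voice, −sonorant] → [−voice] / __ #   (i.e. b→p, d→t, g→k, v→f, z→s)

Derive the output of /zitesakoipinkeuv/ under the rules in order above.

Rule 1 (intervocalic voicing): /t/ is a voiceless stop between vowels /i/ and /e/, so it voices to [d]. /k/ is a voiceless stop between vowels /a/ and /o/, so it voices to [g]. /p/ is a voiceless stop between vowels /i/ and /i/, so it voices to [b]. /zitesakoipinkeuv/ → zidesagoibinkeuv.
Rule 2 (post-nasal voicing): /k/ is a voiceless stop immediately after the nasal /n/, so it voices to [g]. /zidesagoibinkeuv/ → zidesagoibingeuv.
Rule 3 (final devoicing): /v/ is a voiced obstruent in word-final position, so it devoices to [f]. /zidesagoibingeuv/ → zidesagoibingeuf.

zidesagoibingeuf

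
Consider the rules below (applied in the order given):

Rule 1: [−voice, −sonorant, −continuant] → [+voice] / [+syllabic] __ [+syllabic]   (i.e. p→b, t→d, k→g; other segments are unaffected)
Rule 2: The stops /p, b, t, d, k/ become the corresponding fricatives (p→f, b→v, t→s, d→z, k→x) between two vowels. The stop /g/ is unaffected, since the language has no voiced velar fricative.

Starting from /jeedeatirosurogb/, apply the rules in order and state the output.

Rule 1 (intervocalic voicing): /t/ is a voiceless stop between vowels /a/ and /i/, so it voices to [d]. /jeedeatirosurogb/ → jeedeadirosurogb.
Rule 2 (intervocalic spirantization): /d/ is a stop between vowels /e/ and /e/, so it spirantizes to the fricative [z]. /d/ is a stop between vowels /a/ and /i/, so it spirantizes to the fricative [z]. /jeedeadirosurogb/ → jeezeazirosurogb.

jeezeazirosurogb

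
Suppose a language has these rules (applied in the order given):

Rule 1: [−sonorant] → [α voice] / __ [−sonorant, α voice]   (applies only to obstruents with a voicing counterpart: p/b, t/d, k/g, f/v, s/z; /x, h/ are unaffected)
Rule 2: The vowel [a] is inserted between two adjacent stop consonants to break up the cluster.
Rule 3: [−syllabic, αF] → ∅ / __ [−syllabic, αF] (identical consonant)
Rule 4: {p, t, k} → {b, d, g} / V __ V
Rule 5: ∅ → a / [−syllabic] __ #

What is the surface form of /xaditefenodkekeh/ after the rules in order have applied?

xadidefenodagegeha

Rule 1 (regressive voicing assimilation): /d/ precedes the voiceless obstruent /k/, so it devoices to [t] by assimilation. /xaditefenodkekeh/ → xaditefenotkekeh.
Rule 2 (stop-cluster a-epenthesis): /t/ and /k/ form a stop–stop cluster, so [a] is inserted between them. /xaditefenotkekeh/ → xaditefenotakekeh.
Rule 3 (degemination): no segment meets the environment; /xaditefenotakekeh/ is unchanged.
Rule 4 (intervocalic voicing): /t/ is a voiceless stop between vowels /i/ and /e/, so it voices to [d]. /t/ is a voiceless stop between vowels /o/ and /a/, so it voices to [d]. /k/ is a voiceless stop between vowels /a/ and /e/, so it voices to [g]. /k/ is a voiceless stop between vowels /e/ and /e/, so it voices to [g]. /xaditefenotakekeh/ → xadidefenodagegeh.
Rule 5 (final a-epenthesis): the form ends in the consonant /h/, so [a] is inserted word-finally. /xadidefenodagegeh/ → xadidefenodagegeha.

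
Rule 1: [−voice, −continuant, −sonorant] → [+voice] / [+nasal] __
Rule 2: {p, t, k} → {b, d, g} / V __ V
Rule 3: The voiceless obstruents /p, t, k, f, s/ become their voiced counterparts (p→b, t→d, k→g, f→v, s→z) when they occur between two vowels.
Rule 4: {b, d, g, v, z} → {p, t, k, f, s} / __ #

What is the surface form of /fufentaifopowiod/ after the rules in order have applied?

fuvendaivobowiot

Rule 1 (post-nasal voicing): /t/ is a voiceless stop immediately after the nasal /n/, so it voices to [d]. /fufentaifopowiod/ → fufendaifopowiod.
Rule 2 (intervocalic voicing): /p/ is a voiceless stop between vowels /o/ and /o/, so it voices to [b]. /fufendaifopowiod/ → fufendaifobowiod.
Rule 3 (intervocalic voicing): /f/ is a voiceless obstruent between vowels /u/ and /e/, so it voices to [v]. /f/ is a voiceless obstruent between vowels /i/ and /o/, so it voices to [v]. /fufendaifobowiod/ → fuvendaivobowiod.
Rule 4 (final devoicing): /d/ is a voiced obstruent in word-final position, so it devoices to [t]. /fuvendaivobowiod/ → fuvendaivobowiot.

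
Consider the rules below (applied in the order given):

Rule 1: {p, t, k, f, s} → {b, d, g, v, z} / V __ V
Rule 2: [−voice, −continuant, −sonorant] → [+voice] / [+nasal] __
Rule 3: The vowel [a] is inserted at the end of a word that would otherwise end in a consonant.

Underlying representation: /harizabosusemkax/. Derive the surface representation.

harizabozuzemgaxa

Rule 1 (intervocalic voicing): /s/ is a voiceless obstruent between vowels /o/ and /u/, so it voices to [z]. /s/ is a voiceless obstruent between vowels /u/ and /e/, so it voices to [z]. /harizabosusemkax/ → harizabozuzemkax.
Rule 2 (post-nasal voicing): /k/ is a voiceless stop immediately after the nasal /m/, so it voices to [g]. /harizabozuzemkax/ → harizabozuzemgax.
Rule 3 (final a-epenthesis): the form ends in the consonant /x/, so [a] is inserted word-finally. /harizabozuzemgax/ → harizabozuzemgaxa.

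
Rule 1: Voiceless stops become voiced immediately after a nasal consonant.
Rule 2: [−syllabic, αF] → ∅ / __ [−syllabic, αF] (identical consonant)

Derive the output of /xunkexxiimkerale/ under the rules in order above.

Rule 1 (post-nasal voicing): /k/ is a voiceless stop immediately after the nasal /n/, so it voices to [g]. /k/ is a voiceless stop immediately after the nasal /m/, so it voices to [g]. /xunkexxiimkerale/ → xungexxiimgerale.
Rule 2 (degemination): /xx/ is a geminate; the first /x/ deletes. /xungexxiimgerale/ → xungexiimgerale.

xungexiimgerale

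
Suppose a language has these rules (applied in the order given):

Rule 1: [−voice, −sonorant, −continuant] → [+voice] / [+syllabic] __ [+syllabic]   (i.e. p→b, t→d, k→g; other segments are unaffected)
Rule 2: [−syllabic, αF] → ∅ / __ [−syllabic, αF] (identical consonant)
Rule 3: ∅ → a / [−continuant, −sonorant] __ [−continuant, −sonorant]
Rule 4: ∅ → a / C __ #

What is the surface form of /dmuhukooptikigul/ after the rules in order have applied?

Rule 1 (intervocalic voicing): /k/ is a voiceless stop between vowels /u/ and /o/, so it voices to [g]. /k/ is a voiceless stop between vowels /i/ and /i/, so it voices to [g]. /dmuhukooptikigul/ → dmuhugooptigigul.
Rule 2 (degemination): no segment meets the environment; /dmuhugooptigigul/ is unchanged.
Rule 3 (stop-cluster a-epenthesis): /p/ and /t/ form a stop–stop cluster, so [a] is inserted between them. /dmuhugooptigigul/ → dmuhugoopatigigul.
Rule 4 (final a-epenthesis): the form ends in the consonant /l/, so [a] is inserted word-finally. /dmuhugoopatigigul/ → dmuhugoopatigigula.

dmuhugoopatigigula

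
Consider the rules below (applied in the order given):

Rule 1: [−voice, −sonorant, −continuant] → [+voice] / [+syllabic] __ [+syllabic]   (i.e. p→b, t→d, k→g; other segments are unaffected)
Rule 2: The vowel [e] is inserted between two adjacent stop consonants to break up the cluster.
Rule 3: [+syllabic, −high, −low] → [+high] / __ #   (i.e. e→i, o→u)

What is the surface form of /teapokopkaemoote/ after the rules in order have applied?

teabogopekaemoodi

Rule 1 (intervocalic voicing): /p/ is a voiceless stop between vowels /a/ and /o/, so it voices to [b]. /k/ is a voiceless stop between vowels /o/ and /o/, so it voices to [g]. /t/ is a voiceless stop between vowels /o/ and /e/, so it voices to [d]. /teapokopkaemoote/ → teabogopkaemoode.
Rule 2 (stop-cluster e-epenthesis): /p/ and /k/ form a stop–stop cluster, so [e] is inserted between them. /teabogopkaemoode/ → teabogopekaemoode.
Rule 3 (final vowel raising): /e/ is a mid vowel in word-final position, so it raises to [i]. /teabogopekaemoode/ → teabogopekaemoodi.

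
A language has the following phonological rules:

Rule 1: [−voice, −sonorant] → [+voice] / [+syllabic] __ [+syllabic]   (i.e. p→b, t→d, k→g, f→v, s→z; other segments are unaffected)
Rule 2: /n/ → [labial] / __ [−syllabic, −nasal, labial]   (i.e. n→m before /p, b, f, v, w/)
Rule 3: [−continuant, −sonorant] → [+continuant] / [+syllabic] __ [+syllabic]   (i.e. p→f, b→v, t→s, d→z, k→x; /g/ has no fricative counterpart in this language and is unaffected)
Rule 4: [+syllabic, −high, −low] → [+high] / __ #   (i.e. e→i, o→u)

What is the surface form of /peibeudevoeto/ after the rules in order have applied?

Rule 1 (intervocalic voicing): /t/ is a voiceless obstruent between vowels /e/ and /o/, so it voices to [d]. /peibeudevoeto/ → peibeudevoedo.
Rule 2 (nasal place assimilation): no segment meets the environment; /peibeudevoedo/ is unchanged.
Rule 3 (intervocalic spirantization): /b/ is a stop between vowels /i/ and /e/, so it spirantizes to the fricative [v]. /d/ is a stop between vowels /u/ and /e/, so it spirantizes to the fricative [z]. /d/ is a stop between vowels /e/ and /o/, so it spirantizes to the fricative [z]. /peibeudevoedo/ → peiveuzevoezo.
Rule 4 (final vowel raising): /o/ is a mid vowel in word-final position, so it raises to [u]. /peiveuzevoezo/ → peiveuzevoezu.

peiveuzevoezu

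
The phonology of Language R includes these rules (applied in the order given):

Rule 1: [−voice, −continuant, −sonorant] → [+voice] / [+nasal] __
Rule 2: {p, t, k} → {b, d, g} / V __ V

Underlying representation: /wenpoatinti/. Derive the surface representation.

Rule 1 (post-nasal voicing): /p/ is a voiceless stop immediately after the nasal /n/, so it voices to [b]. /t/ is a voiceless stop immediately after the nasal /n/, so it voices to [d]. /wenpoatinti/ → wenboatindi.
Rule 2 (intervocalic voicing): /t/ is a voiceless stop between vowels /a/ and /i/, so it voices to [d]. /wenboatindi/ → wenboadindi.

wenboadindi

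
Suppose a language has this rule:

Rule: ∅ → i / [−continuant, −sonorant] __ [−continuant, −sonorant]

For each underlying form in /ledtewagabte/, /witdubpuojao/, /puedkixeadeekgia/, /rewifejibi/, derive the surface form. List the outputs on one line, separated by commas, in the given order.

leditewagabite, witidubipuojao, puedikixeadeekigia, rewifejibi

/ledtewagabte/: /d/ and /t/ form a stop–stop cluster, so [i] is inserted between them. /b/ and /t/ form a stop–stop cluster, so [i] is inserted between them. → [leditewagabite].
/witdubpuojao/: /t/ and /d/ form a stop–stop cluster, so [i] is inserted between them. /b/ and /p/ form a stop–stop cluster, so [i] is inserted between them. → [witidubipuojao].
/puedkixeadeekgia/: /d/ and /k/ form a stop–stop cluster, so [i] is inserted between them. /k/ and /g/ form a stop–stop cluster, so [i] is inserted between them. → [puedikixeadeekigia].
/rewifejibi/: the rule's environment is not met; surfaces unchanged as [rewifejibi].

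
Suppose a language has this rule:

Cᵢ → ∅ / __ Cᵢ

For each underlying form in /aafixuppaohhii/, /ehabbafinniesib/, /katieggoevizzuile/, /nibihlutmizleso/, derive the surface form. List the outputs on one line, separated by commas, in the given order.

/aafixuppaohhii/: /pp/ is a geminate; the first /p/ deletes. /hh/ is a geminate; the first /h/ deletes. → [aafixupaohii].
/ehabbafinniesib/: /bb/ is a geminate; the first /b/ deletes. /nn/ is a geminate; the first /n/ deletes. → [ehabafiniesib].
/katieggoevizzuile/: /gg/ is a geminate; the first /g/ deletes. /zz/ is a geminate; the first /z/ deletes. → [katiegoevizuile].
/nibihlutmizleso/: the rule's environment is not met; surfaces unchanged as [nibihlutmizleso].

aafixupaohii, ehabafiniesib, katiegoevizuile, nibihlutmizleso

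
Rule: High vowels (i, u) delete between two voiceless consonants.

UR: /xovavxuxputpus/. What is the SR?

xovavxxptps

/u/ is a high vowel flanked by voiceless consonants /x/ and /x/, so it deletes.
/u/ is a high vowel flanked by voiceless consonants /p/ and /t/, so it deletes.
/u/ is a high vowel flanked by voiceless consonants /p/ and /s/, so it deletes.
Surface form: [xovavxxptps].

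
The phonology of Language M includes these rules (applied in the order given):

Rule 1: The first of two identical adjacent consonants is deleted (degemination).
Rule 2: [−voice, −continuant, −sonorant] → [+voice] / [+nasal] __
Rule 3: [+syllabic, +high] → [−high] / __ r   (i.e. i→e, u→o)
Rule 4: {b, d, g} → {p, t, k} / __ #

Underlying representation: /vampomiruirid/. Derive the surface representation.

Rule 1 (degemination): no segment meets the environment; /vampomiruirid/ is unchanged.
Rule 2 (post-nasal voicing): /p/ is a voiceless stop immediately after the nasal /m/, so it voices to [b]. /vampomiruirid/ → vambomiruirid.
Rule 3 (pre-rhotic lowering): /i/ is a high vowel immediately before /r/, so it lowers to [e]. /i/ is a high vowel immediately before /r/, so it lowers to [e]. /vambomiruirid/ → vambomeruerid.
Rule 4 (final devoicing): /d/ is a voiced stop in word-final position, so it devoices to [t]. /vambomeruerid/ → vambomeruerit.

vambomeruerit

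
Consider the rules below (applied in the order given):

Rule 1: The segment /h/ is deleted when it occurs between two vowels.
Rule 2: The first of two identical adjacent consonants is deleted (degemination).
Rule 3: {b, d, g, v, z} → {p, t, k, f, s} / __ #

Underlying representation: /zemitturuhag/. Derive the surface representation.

zemituruak

Rule 1 (intervocalic h-deletion): /h/ occurs between vowels /u/ and /a/, so it deletes. /zemitturuhag/ → zemitturuag.
Rule 2 (degemination): /tt/ is a geminate; the first /t/ deletes. /zemitturuag/ → zemituruag.
Rule 3 (final devoicing): /g/ is a voiced obstruent in word-final position, so it devoices to [k]. /zemituruag/ → zemituruak.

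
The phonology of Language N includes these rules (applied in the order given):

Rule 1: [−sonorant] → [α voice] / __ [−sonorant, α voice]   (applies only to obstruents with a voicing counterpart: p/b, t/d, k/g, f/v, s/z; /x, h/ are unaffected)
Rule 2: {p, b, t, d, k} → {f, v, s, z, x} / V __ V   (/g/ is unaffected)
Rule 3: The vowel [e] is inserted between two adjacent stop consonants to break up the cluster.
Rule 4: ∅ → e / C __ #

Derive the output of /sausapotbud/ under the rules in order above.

sausafodebude

Rule 1 (regressive voicing assimilation): /t/ precedes the voiced obstruent /b/, so it voices to [d] by assimilation. /sausapotbud/ → sausapodbud.
Rule 2 (intervocalic spirantization): /p/ is a stop between vowels /a/ and /o/, so it spirantizes to the fricative [f]. /sausapodbud/ → sausafodbud.
Rule 3 (stop-cluster e-epenthesis): /d/ and /b/ form a stop–stop cluster, so [e] is inserted between them. /sausafodbud/ → sausafodebud.
Rule 4 (final e-epenthesis): the form ends in the consonant /d/, so [e] is inserted word-finally. /sausafodebud/ → sausafodebude.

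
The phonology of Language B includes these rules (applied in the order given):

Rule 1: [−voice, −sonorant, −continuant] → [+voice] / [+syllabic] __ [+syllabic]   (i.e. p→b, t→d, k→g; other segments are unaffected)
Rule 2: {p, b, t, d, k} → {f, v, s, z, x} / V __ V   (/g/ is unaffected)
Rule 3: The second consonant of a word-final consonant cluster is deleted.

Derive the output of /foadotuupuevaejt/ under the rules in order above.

foazozuuvuevaej

Rule 1 (intervocalic voicing): /t/ is a voiceless stop between vowels /o/ and /u/, so it voices to [d]. /p/ is a voiceless stop between vowels /u/ and /u/, so it voices to [b]. /foadotuupuevaejt/ → foadoduubuevaejt.
Rule 2 (intervocalic spirantization): /d/ is a stop between vowels /a/ and /o/, so it spirantizes to the fricative [z]. /d/ is a stop between vowels /o/ and /u/, so it spirantizes to the fricative [z]. /b/ is a stop between vowels /u/ and /u/, so it spirantizes to the fricative [v]. /foadoduubuevaejt/ → foazozuuvuevaejt.
Rule 3 (final cluster simplification): /t/ is the second consonant of a word-final cluster /jt/, so it deletes. /foazozuuvuevaejt/ → foazozuuvuevaej.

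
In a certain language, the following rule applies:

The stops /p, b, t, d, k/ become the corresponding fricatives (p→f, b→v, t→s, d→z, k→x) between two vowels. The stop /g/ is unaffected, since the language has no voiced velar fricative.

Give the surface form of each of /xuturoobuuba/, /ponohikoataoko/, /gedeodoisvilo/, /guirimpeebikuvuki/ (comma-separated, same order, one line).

/xuturoobuuba/: /t/ is a stop between vowels /u/ and /u/, so it spirantizes to the fricative [s]. /b/ is a stop between vowels /o/ and /u/, so it spirantizes to the fricative [v]. /b/ is a stop between vowels /u/ and /a/, so it spirantizes to the fricative [v]. → [xusuroovuuva].
/ponohikoataoko/: /k/ is a stop between vowels /i/ and /o/, so it spirantizes to the fricative [x]. /t/ is a stop between vowels /a/ and /a/, so it spirantizes to the fricative [s]. /k/ is a stop between vowels /o/ and /o/, so it spirantizes to the fricative [x]. → [ponohixoasaoxo].
/gedeodoisvilo/: /d/ is a stop between vowels /e/ and /e/, so it spirantizes to the fricative [z]. /d/ is a stop between vowels /o/ and /o/, so it spirantizes to the fricative [z]. → [gezeozoisvilo].
/guirimpeebikuvuki/: /b/ is a stop between vowels /e/ and /i/, so it spirantizes to the fricative [v]. /k/ is a stop between vowels /i/ and /u/, so it spirantizes to the fricative [x]. /k/ is a stop between vowels /u/ and /i/, so it spirantizes to the fricative [x]. → [guirimpeevixuvuxi].

xusuroovuuva, ponohixoasaoxo, gezeozoisvilo, guirimpeevixuvuxi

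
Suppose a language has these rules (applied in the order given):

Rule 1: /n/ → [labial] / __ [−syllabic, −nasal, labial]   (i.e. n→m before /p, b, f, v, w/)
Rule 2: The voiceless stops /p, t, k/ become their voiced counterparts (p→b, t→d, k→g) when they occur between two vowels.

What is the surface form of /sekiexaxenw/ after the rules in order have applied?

segiexaxemw

Rule 1 (nasal place assimilation): /n/ precedes the labial consonant /w/, so it assimilates in place to [m]. /sekiexaxenw/ → sekiexaxemw.
Rule 2 (intervocalic voicing): /k/ is a voiceless stop between vowels /e/ and /i/, so it voices to [g]. /sekiexaxemw/ → segiexaxemw.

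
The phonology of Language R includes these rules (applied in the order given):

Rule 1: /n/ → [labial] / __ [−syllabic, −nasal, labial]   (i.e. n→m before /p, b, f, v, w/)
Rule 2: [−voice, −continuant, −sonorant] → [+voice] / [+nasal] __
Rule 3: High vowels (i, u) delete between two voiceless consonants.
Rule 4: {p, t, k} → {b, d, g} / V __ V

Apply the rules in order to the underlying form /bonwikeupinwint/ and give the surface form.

Rule 1 (nasal place assimilation): /n/ precedes the labial consonant /w/, so it assimilates in place to [m]. /n/ precedes the labial consonant /w/, so it assimilates in place to [m]. /bonwikeupinwint/ → bomwikeupimwint.
Rule 2 (post-nasal voicing): /t/ is a voiceless stop immediately after the nasal /n/, so it voices to [d]. /bomwikeupimwint/ → bomwikeupimwind.
Rule 3 (high vowel syncope): no segment meets the environment; /bomwikeupimwind/ is unchanged.
Rule 4 (intervocalic voicing): /k/ is a voiceless stop between vowels /i/ and /e/, so it voices to [g]. /p/ is a voiceless stop between vowels /u/ and /i/, so it voices to [b]. /bomwikeupimwind/ → bomwigeubimwind.

bomwigeubimwind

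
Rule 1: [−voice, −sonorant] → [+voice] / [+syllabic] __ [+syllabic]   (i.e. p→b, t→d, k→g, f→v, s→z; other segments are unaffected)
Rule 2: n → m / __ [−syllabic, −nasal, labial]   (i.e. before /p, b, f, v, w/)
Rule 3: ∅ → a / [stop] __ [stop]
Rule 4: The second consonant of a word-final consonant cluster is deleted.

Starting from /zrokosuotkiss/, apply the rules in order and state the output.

zrogozuotakis

Rule 1 (intervocalic voicing): /k/ is a voiceless obstruent between vowels /o/ and /o/, so it voices to [g]. /s/ is a voiceless obstruent between vowels /o/ and /u/, so it voices to [z]. /zrokosuotkiss/ → zrogozuotkiss.
Rule 2 (nasal place assimilation): no segment meets the environment; /zrogozuotkiss/ is unchanged.
Rule 3 (stop-cluster a-epenthesis): /t/ and /k/ form a stop–stop cluster, so [a] is inserted between them. /zrogozuotkiss/ → zrogozuotakiss.
Rule 4 (final cluster simplification): /s/ is the second consonant of a word-final cluster /ss/, so it deletes. /zrogozuotakiss/ → zrogozuotakis.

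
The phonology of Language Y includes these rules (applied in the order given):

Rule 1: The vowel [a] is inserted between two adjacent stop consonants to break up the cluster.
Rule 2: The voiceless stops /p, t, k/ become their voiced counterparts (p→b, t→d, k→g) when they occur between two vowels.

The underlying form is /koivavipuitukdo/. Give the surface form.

Rule 1 (stop-cluster a-epenthesis): /k/ and /d/ form a stop–stop cluster, so [a] is inserted between them. /koivavipuitukdo/ → koivavipuitukado.
Rule 2 (intervocalic voicing): /p/ is a voiceless stop between vowels /i/ and /u/, so it voices to [b]. /t/ is a voiceless stop between vowels /i/ and /u/, so it voices to [d]. /k/ is a voiceless stop between vowels /u/ and /a/, so it voices to [g]. /koivavipuitukado/ → koivavibuidugado.

koivavibuidugado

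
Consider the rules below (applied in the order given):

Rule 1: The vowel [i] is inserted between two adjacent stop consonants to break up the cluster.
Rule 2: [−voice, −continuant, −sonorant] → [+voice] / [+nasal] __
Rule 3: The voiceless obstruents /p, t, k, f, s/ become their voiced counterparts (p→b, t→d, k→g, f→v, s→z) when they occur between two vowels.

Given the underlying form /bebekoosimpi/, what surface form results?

bebegoozimbi

Rule 1 (stop-cluster i-epenthesis): no segment meets the environment; /bebekoosimpi/ is unchanged.
Rule 2 (post-nasal voicing): /p/ is a voiceless stop immediately after the nasal /m/, so it voices to [b]. /bebekoosimpi/ → bebekoosimbi.
Rule 3 (intervocalic voicing): /k/ is a voiceless obstruent between vowels /e/ and /o/, so it voices to [g]. /s/ is a voiceless obstruent between vowels /o/ and /i/, so it voices to [z]. /bebekoosimbi/ → bebegoozimbi.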